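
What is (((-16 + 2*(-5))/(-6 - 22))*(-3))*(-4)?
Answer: 78/7 ≈ 11.143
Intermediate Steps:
(((-16 + 2*(-5))/(-6 - 22))*(-3))*(-4) = (((-16 - 10)/(-28))*(-3))*(-4) = (-26*(-1/28)*(-3))*(-4) = ((13/14)*(-3))*(-4) = -39/14*(-4) = 78/7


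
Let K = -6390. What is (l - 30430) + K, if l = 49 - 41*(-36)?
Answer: -35295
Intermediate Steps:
l = 1525 (l = 49 + 1476 = 1525)
(l - 30430) + K = (1525 - 30430) - 6390 = -28905 - 6390 = -35295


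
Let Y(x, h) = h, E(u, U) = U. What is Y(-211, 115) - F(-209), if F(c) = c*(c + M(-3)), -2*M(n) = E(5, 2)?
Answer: -43775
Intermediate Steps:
M(n) = -1 (M(n) = -½*2 = -1)
F(c) = c*(-1 + c) (F(c) = c*(c - 1) = c*(-1 + c))
Y(-211, 115) - F(-209) = 115 - (-209)*(-1 - 209) = 115 - (-209)*(-210) = 115 - 1*43890 = 115 - 43890 = -43775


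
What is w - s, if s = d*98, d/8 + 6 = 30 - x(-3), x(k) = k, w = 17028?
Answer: -4140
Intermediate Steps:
d = 216 (d = -48 + 8*(30 - 1*(-3)) = -48 + 8*(30 + 3) = -48 + 8*33 = -48 + 264 = 216)
s = 21168 (s = 216*98 = 21168)
w - s = 17028 - 1*21168 = 17028 - 21168 = -4140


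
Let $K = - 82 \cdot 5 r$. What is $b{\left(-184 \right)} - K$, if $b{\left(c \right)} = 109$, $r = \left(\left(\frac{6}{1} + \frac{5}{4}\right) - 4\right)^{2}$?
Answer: $\frac{35517}{8} \approx 4439.6$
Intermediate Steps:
$r = \frac{169}{16}$ ($r = \left(\left(6 \cdot 1 + 5 \cdot \frac{1}{4}\right) - 4\right)^{2} = \left(\left(6 + \frac{5}{4}\right) - 4\right)^{2} = \left(\frac{29}{4} - 4\right)^{2} = \left(\frac{13}{4}\right)^{2} = \frac{169}{16} \approx 10.563$)
$K = - \frac{34645}{8}$ ($K = - 82 \cdot 5 \cdot \frac{169}{16} = \left(-82\right) \frac{845}{16} = - \frac{34645}{8} \approx -4330.6$)
$b{\left(-184 \right)} - K = 109 - - \frac{34645}{8} = 109 + \frac{34645}{8} = \frac{35517}{8}$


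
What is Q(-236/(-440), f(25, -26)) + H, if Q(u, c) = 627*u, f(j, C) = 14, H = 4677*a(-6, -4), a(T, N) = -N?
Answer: 190443/10 ≈ 19044.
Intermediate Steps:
H = 18708 (H = 4677*(-1*(-4)) = 4677*4 = 18708)
Q(-236/(-440), f(25, -26)) + H = 627*(-236/(-440)) + 18708 = 627*(-236*(-1/440)) + 18708 = 627*(59/110) + 18708 = 3363/10 + 18708 = 190443/10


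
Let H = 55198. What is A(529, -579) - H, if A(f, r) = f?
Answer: -54669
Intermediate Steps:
A(529, -579) - H = 529 - 1*55198 = 529 - 55198 = -54669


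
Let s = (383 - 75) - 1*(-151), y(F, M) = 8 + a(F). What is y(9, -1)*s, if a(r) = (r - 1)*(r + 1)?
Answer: 40392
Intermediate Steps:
a(r) = (1 + r)*(-1 + r) (a(r) = (-1 + r)*(1 + r) = (1 + r)*(-1 + r))
y(F, M) = 7 + F² (y(F, M) = 8 + (-1 + F²) = 7 + F²)
s = 459 (s = 308 + 151 = 459)
y(9, -1)*s = (7 + 9²)*459 = (7 + 81)*459 = 88*459 = 40392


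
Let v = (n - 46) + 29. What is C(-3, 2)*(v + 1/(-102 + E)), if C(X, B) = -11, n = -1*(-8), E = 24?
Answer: 7733/78 ≈ 99.141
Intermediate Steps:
n = 8
v = -9 (v = (8 - 46) + 29 = -38 + 29 = -9)
C(-3, 2)*(v + 1/(-102 + E)) = -11*(-9 + 1/(-102 + 24)) = -11*(-9 + 1/(-78)) = -11*(-9 - 1/78) = -11*(-703/78) = 7733/78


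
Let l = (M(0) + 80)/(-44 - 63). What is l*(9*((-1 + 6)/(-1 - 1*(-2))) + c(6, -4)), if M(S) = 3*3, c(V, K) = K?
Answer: -3649/107 ≈ -34.103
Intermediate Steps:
M(S) = 9
l = -89/107 (l = (9 + 80)/(-44 - 63) = 89/(-107) = 89*(-1/107) = -89/107 ≈ -0.83178)
l*(9*((-1 + 6)/(-1 - 1*(-2))) + c(6, -4)) = -89*(9*((-1 + 6)/(-1 - 1*(-2))) - 4)/107 = -89*(9*(5/(-1 + 2)) - 4)/107 = -89*(9*(5/1) - 4)/107 = -89*(9*(5*1) - 4)/107 = -89*(9*5 - 4)/107 = -89*(45 - 4)/107 = -89/107*41 = -3649/107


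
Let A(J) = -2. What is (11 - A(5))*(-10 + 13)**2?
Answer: 117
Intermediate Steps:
(11 - A(5))*(-10 + 13)**2 = (11 - 1*(-2))*(-10 + 13)**2 = (11 + 2)*3**2 = 13*9 = 117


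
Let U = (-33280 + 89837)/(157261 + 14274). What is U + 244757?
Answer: 41984448552/171535 ≈ 2.4476e+5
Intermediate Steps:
U = 56557/171535 ≈ 0.32971
U + 244757 = 56557/171535 + 244757 = 41984448552/171535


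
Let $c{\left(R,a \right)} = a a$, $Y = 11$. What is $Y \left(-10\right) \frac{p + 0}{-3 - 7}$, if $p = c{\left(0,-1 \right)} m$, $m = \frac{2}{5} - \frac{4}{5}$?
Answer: $- \frac{22}{5} \approx -4.4$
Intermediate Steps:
$m = - \frac{2}{5}$ ($m = 2 \cdot \frac{1}{5} - \frac{4}{5} = \frac{2}{5} - \frac{4}{5} = - \frac{2}{5} \approx -0.4$)
$c{\left(R,a \right)} = a^{2}$
$p = - \frac{2}{5}$ ($p = \left(-1\right)^{2} \left(- \frac{2}{5}\right) = 1 \left(- \frac{2}{5}\right) = - \frac{2}{5} \approx -0.4$)
$Y \left(-10\right) \frac{p + 0}{-3 - 7} = 11 \left(-10\right) \frac{- \frac{2}{5} + 0}{-3 - 7} = - 110 \left(- \frac{2}{5 \left(-10\right)}\right) = - 110 \left(\left(- \frac{2}{5}\right) \left(- \frac{1}{10}\right)\right) = \left(-110\right) \frac{1}{25} = - \frac{22}{5}$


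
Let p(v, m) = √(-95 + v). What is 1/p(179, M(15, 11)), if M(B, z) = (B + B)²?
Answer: √21/42 ≈ 0.10911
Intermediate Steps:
M(B, z) = 4*B² (M(B, z) = (2*B)² = 4*B²)
1/p(179, M(15, 11)) = 1/(√(-95 + 179)) = 1/(√84) = 1/(2*√21) = √21/42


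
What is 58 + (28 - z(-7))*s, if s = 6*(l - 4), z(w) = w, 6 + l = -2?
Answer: -2462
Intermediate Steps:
l = -8 (l = -6 - 2 = -8)
s = -72 (s = 6*(-8 - 4) = 6*(-12) = -72)
58 + (28 - z(-7))*s = 58 + (28 - 1*(-7))*(-72) = 58 + (28 + 7)*(-72) = 58 + 35*(-72) = 58 - 2520 = -2462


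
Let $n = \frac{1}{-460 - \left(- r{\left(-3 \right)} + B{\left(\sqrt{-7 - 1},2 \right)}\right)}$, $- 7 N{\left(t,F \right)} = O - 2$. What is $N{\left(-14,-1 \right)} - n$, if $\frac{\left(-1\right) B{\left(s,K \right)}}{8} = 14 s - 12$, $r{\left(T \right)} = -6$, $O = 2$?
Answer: $\frac{281}{208098} + \frac{56 i \sqrt{2}}{104049} \approx 0.0013503 + 0.00076114 i$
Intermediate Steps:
$N{\left(t,F \right)} = 0$ ($N{\left(t,F \right)} = - \frac{2 - 2}{7} = \left(- \frac{1}{7}\right) 0 = 0$)
$B{\left(s,K \right)} = 96 - 112 s$ ($B{\left(s,K \right)} = - 8 \left(14 s - 12\right) = - 8 \left(-12 + 14 s\right) = 96 - 112 s$)
$n = \frac{1}{-562 + 224 i \sqrt{2}}$ ($n = \frac{1}{-460 - \left(102 - 112 \sqrt{-7 - 1}\right)} = \frac{1}{-460 - \left(102 - 224 i \sqrt{2}\right)} = \frac{1}{-562 + 224 i \sqrt{2}} \approx -0.0013503 - 0.00076114 i$)
$N{\left(-14,-1 \right)} - n = 0 - \left(- \frac{281}{208098} - \frac{56 i \sqrt{2}}{104049}\right) = 0 + \left(\frac{281}{208098} + \frac{56 i \sqrt{2}}{104049}\right) = \frac{281}{208098} + \frac{56 i \sqrt{2}}{104049}$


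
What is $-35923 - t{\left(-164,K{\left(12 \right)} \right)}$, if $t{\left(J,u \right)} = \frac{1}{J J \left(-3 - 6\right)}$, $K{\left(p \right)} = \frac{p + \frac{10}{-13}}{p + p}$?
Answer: $- \frac{8695665071}{242064} \approx -35923.0$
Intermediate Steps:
$K{\left(p \right)} = \frac{- \frac{10}{13} + p}{2 p}$ ($K{\left(p \right)} = \frac{p + 10 \left(- \frac{1}{13}\right)}{2 p} = \left(p - \frac{10}{13}\right) \frac{1}{2 p} = \left(- \frac{10}{13} + p\right) \frac{1}{2 p} = \frac{- \frac{10}{13} + p}{2 p}$)
$t{\left(J,u \right)} = - \frac{1}{9 J^{2}}$ ($t{\left(J,u \right)} = \frac{1}{J^{2} \left(-3 - 6\right)} = \frac{1}{J^{2} \left(-9\right)} = \frac{1}{\left(-9\right) J^{2}} = - \frac{1}{9 J^{2}}$)
$-35923 - t{\left(-164,K{\left(12 \right)} \right)} = -35923 - - \frac{1}{9 \cdot 26896} = -35923 - \left(- \frac{1}{9}\right) \frac{1}{26896} = -35923 - - \frac{1}{242064} = -35923 + \frac{1}{242064} = - \frac{8695665071}{242064}$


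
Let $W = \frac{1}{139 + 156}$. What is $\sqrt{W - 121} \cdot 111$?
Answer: $\frac{333 i \sqrt{1169970}}{295} \approx 1221.0 i$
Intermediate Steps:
$W = \frac{1}{295} \approx 0.0033898$
$\sqrt{W - 121} \cdot 111 = \sqrt{\frac{1}{295} - 121} \cdot 111 = \sqrt{- \frac{35694}{295}} \cdot 111 = \frac{3 i \sqrt{1169970}}{295} \cdot 111 = \frac{333 i \sqrt{1169970}}{295}$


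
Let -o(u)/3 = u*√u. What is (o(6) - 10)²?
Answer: 2044 + 360*√6 ≈ 2925.8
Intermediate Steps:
o(u) = -3*u^(3/2) (o(u) = -3*u*√u = -3*u^(3/2))
(o(6) - 10)² = (-18*√6 - 10)² = (-10 - 18*√6)²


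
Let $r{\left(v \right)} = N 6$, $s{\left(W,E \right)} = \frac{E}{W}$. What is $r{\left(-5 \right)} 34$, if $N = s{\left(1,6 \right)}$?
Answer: $1224$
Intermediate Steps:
$N = 6$ ($N = \frac{6}{1} = 6 \cdot 1 = 6$)
$r{\left(v \right)} = 36$ ($r{\left(v \right)} = 6 \cdot 6 = 36$)
$r{\left(-5 \right)} 34 = 36 \cdot 34 = 1224$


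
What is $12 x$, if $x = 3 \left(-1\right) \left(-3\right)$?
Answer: $108$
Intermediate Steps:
$x = 9$ ($x = \left(-3\right) \left(-3\right) = 9$)
$12 x = 12 \cdot 9 = 108$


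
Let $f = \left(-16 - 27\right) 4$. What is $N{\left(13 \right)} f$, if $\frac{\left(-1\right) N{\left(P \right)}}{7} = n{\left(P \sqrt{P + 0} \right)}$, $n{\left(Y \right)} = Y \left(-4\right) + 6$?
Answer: $7224 - 62608 \sqrt{13} \approx -2.1851 \cdot 10^{5}$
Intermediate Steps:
$f = -172$ ($f = \left(-43\right) 4 = -172$)
$n{\left(Y \right)} = 6 - 4 Y$ ($n{\left(Y \right)} = - 4 Y + 6 = 6 - 4 Y$)
$N{\left(P \right)} = -42 + 28 P^{\frac{3}{2}}$ ($N{\left(P \right)} = - 7 \left(6 - 4 P \sqrt{P + 0}\right) = - 7 \left(6 - 4 P \sqrt{P}\right) = - 7 \left(6 - 4 P^{\frac{3}{2}}\right) = -42 + 28 P^{\frac{3}{2}}$)
$N{\left(13 \right)} f = \left(-42 + 28 \cdot 13^{\frac{3}{2}}\right) \left(-172\right) = \left(-42 + 28 \cdot 13 \sqrt{13}\right) \left(-172\right) = \left(-42 + 364 \sqrt{13}\right) \left(-172\right) = 7224 - 62608 \sqrt{13}$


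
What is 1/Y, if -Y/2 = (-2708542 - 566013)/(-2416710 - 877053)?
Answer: -3293763/6549110 ≈ -0.50293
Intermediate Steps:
Y = -6549110/3293763 (Y = -2*(-2708542 - 566013)/(-2416710 - 877053) = -(-6549110)/(-3293763) = -(-6549110)*(-1)/3293763 = -2*3274555/3293763 = -6549110/3293763 ≈ -1.9883)
1/Y = 1/(-6549110/3293763) = -3293763/6549110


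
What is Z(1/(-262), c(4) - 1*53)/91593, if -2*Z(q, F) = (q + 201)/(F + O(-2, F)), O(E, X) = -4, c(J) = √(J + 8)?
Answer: 1000559/51786315828 + 52661*√3/77679473742 ≈ 2.0495e-5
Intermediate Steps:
c(J) = √(8 + J)
Z(q, F) = -(201 + q)/(2*(-4 + F)) (Z(q, F) = -(q + 201)/(2*(F - 4)) = -(201 + q)/(2*(-4 + F)))
Z(1/(-262), c(4) - 1*53)/91593 = ((-201 - 1/(-262))/(2*(-4 + (√(8 + 4) - 1*53))))/91593 = ((-201 - 1*(-1/262))/(2*(-4 + (√12 - 53))))*(1/91593) = ((-201 + 1/262)/(2*(-4 + (2*√3 - 53))))*(1/91593) = ((½)*(-52661/262)/(-4 + (-53 + 2*√3)))*(1/91593) = ((½)*(-52661/262)/(-57 + 2*√3))*(1/91593) = -52661/(524*(-57 + 2*√3))*(1/91593) = -52661/(47994732*(-57 + 2*√3))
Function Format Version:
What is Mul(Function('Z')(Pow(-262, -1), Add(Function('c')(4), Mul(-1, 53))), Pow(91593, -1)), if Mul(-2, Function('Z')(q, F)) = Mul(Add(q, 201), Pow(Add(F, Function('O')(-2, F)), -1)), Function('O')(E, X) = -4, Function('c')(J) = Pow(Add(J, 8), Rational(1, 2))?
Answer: Add(Rational(1000559, 51786315828), Mul(Rational(52661, 77679473742), Pow(3, Rational(1, 2)))) ≈ 2.0495e-5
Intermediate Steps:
Function('c')(J) = Pow(Add(8, J), Rational(1, 2))
Function('Z')(q, F) = Mul(Rational(-1, 2), Pow(Add(-4, F), -1), Add(201, q)) (Function('Z')(q, F) = Mul(Rational(-1, 2), Mul(Add(q, 201), Pow(Add(F, -4), -1))) = Mul(Rational(-1, 2), Mul(Add(201, q), Pow(Add(-4, F), -1))) = Mul(Rational(-1, 2), Mul(Pow(Add(-4, F), -1), Add(201, q))) = Mul(Rational(-1, 2), Pow(Add(-4, F), -1), Add(201, q)))
Mul(Function('Z')(Pow(-262, -1), Add(Function('c')(4), Mul(-1, 53))), Pow(91593, -1)) = Mul(Mul(Rational(1, 2), Pow(Add(-4, Add(Pow(Add(8, 4), Rational(1, 2)), Mul(-1, 53))), -1), Add(-201, Mul(-1, Pow(-262, -1)))), Pow(91593, -1)) = Mul(Mul(Rational(1, 2), Pow(Add(-4, Add(Pow(12, Rational(1, 2)), -53)), -1), Add(-201, Mul(-1, Rational(-1, 262)))), Rational(1, 91593)) = Mul(Mul(Rational(1, 2), Pow(Add(-4, Add(Mul(2, Pow(3, Rational(1, 2))), -53)), -1), Add(-201, Rational(1, 262))), Rational(1, 91593)) = Mul(Mul(Rational(1, 2), Pow(Add(-4, Add(-53, Mul(2, Pow(3, Rational(1, 2))))), -1), Rational(-52661, 262)), Rational(1, 91593)) = Mul(Mul(Rational(1, 2), Pow(Add(-57, Mul(2, Pow(3, Rational(1, 2)))), -1), Rational(-52661, 262)), Rational(1, 91593)) = Mul(Mul(Rational(-52661, 524), Pow(Add(-57, Mul(2, Pow(3, Rational(1, 2)))), -1)), Rational(1, 91593)) = Mul(Rational(-52661, 47994732), Pow(Add(-57, Mul(2, Pow(3, Rational(1, 2)))), -1))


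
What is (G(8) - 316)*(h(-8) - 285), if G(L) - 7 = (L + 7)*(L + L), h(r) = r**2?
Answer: 15249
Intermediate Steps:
G(L) = 7 + 2*L*(7 + L) (G(L) = 7 + (L + 7)*(L + L) = 7 + (7 + L)*(2*L) = 7 + 2*L*(7 + L))
(G(8) - 316)*(h(-8) - 285) = ((7 + 2*8**2 + 14*8) - 316)*((-8)**2 - 285) = ((7 + 2*64 + 112) - 316)*(64 - 285) = ((7 + 128 + 112) - 316)*(-221) = (247 - 316)*(-221) = -69*(-221) = 15249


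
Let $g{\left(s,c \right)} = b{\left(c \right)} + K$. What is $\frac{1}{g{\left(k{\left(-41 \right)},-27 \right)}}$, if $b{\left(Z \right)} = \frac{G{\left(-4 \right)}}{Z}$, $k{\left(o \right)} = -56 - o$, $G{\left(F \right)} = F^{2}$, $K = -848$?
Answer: $- \frac{27}{22912} \approx -0.0011784$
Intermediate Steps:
$b{\left(Z \right)} = \frac{16}{Z}$ ($b{\left(Z \right)} = \frac{\left(-4\right)^{2}}{Z} = \frac{16}{Z}$)
$g{\left(s,c \right)} = -848 + \frac{16}{c}$ ($g{\left(s,c \right)} = \frac{16}{c} - 848 = -848 + \frac{16}{c}$)
$\frac{1}{g{\left(k{\left(-41 \right)},-27 \right)}} = \frac{1}{-848 + \frac{16}{-27}} = \frac{1}{-848 + 16 \left(- \frac{1}{27}\right)} = \frac{1}{-848 - \frac{16}{27}} = \frac{1}{- \frac{22912}{27}} = - \frac{27}{22912}$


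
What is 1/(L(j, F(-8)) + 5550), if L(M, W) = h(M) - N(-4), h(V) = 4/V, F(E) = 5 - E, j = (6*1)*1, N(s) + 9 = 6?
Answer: 3/16661 ≈ 0.00018006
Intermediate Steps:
N(s) = -3 (N(s) = -9 + 6 = -3)
j = 6 (j = 6*1 = 6)
L(M, W) = 3 + 4/M (L(M, W) = 4/M - 1*(-3) = 4/M + 3 = 3 + 4/M)
1/(L(j, F(-8)) + 5550) = 1/((3 + 4/6) + 5550) = 1/((3 + 4*(⅙)) + 5550) = 1/((3 + ⅔) + 5550) = 1/(11/3 + 5550) = 1/(16661/3) = 3/16661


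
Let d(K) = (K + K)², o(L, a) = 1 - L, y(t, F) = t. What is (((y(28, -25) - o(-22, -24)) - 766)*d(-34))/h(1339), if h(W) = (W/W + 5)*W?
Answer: -1759432/4017 ≈ -438.00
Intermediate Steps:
h(W) = 6*W (h(W) = (1 + 5)*W = 6*W)
d(K) = 4*K² (d(K) = (2*K)² = 4*K²)
(((y(28, -25) - o(-22, -24)) - 766)*d(-34))/h(1339) = (((28 - (1 - 1*(-22))) - 766)*(4*(-34)²))/((6*1339)) = (((28 - (1 + 22)) - 766)*(4*1156))/8034 = (((28 - 1*23) - 766)*4624)*(1/8034) = (((28 - 23) - 766)*4624)*(1/8034) = ((5 - 766)*4624)*(1/8034) = -761*4624*(1/8034) = -3518864*1/8034 = -1759432/4017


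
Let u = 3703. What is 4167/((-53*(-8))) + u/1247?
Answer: 6766321/528728 ≈ 12.797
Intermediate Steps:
4167/((-53*(-8))) + u/1247 = 4167/((-53*(-8))) + 3703/1247 = 4167/424 + 3703*(1/1247) = 4167*(1/424) + 3703/1247 = 4167/424 + 3703/1247 = 6766321/528728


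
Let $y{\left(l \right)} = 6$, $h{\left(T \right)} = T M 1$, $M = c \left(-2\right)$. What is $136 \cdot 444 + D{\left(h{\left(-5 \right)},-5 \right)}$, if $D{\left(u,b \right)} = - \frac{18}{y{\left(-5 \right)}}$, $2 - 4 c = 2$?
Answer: $60381$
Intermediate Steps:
$c = 0$ ($c = \frac{1}{2} - \frac{1}{2} = 0$)
$M = 0$ ($M = 0 \left(-2\right) = 0$)
$h{\left(T \right)} = 0$ ($h{\left(T \right)} = T 0 \cdot 1 = 0 \cdot 1 = 0$)
$D{\left(u,b \right)} = -3$ ($D{\left(u,b \right)} = - \frac{18}{6} = \left(-18\right) \frac{1}{6} = -3$)
$136 \cdot 444 + D{\left(h{\left(-5 \right)},-5 \right)} = 136 \cdot 444 - 3 = 60384 - 3 = 60381$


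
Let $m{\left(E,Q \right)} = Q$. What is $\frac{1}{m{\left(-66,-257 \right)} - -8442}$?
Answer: $\frac{1}{8185} \approx 0.00012217$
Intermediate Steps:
$\frac{1}{m{\left(-66,-257 \right)} - -8442} = \frac{1}{-257 - -8442} = \frac{1}{-257 + 8442} = \frac{1}{8185}$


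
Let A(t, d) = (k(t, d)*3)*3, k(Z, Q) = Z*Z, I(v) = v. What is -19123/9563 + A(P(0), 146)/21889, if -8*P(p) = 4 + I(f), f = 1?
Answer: -26787182533/13396768448 ≈ -1.9995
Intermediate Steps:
k(Z, Q) = Z**2
P(p) = -5/8 (P(p) = -(4 + 1)/8 = -1/8*5 = -5/8)
A(t, d) = 9*t**2 (A(t, d) = (t**2*3)*3 = (3*t**2)*3 = 9*t**2)
-19123/9563 + A(P(0), 146)/21889 = -19123/9563 + (9*(-5/8)**2)/21889 = -19123*1/9563 + (9*(25/64))*(1/21889) = -19123/9563 + (225/64)*(1/21889) = -19123/9563 + 225/1400896 = -26787182533/13396768448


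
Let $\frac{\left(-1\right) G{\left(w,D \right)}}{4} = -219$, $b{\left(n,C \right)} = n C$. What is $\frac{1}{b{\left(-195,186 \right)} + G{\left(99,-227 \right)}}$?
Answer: $- \frac{1}{35394} \approx -2.8253 \cdot 10^{-5}$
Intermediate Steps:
$b{\left(n,C \right)} = C n$
$G{\left(w,D \right)} = 876$ ($G{\left(w,D \right)} = \left(-4\right) \left(-219\right) = 876$)
$\frac{1}{b{\left(-195,186 \right)} + G{\left(99,-227 \right)}} = \frac{1}{186 \left(-195\right) + 876} = \frac{1}{-36270 + 876} = \frac{1}{-35394} = - \frac{1}{35394}$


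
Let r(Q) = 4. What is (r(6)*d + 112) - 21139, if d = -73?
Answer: -21319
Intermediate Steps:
(r(6)*d + 112) - 21139 = (4*(-73) + 112) - 21139 = (-292 + 112) - 21139 = -180 - 21139 = -21319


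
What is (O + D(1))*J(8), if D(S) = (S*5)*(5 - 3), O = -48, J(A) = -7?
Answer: 266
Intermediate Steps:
D(S) = 10*S (D(S) = (5*S)*2 = 10*S)
(O + D(1))*J(8) = (-48 + 10*1)*(-7) = (-48 + 10)*(-7) = -38*(-7) = 266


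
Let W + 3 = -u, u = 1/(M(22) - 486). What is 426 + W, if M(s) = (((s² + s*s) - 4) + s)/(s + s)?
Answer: 4314199/10199 ≈ 423.00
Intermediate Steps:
M(s) = (-4 + s + 2*s²)/(2*s) (M(s) = (((s² + s²) - 4) + s)/((2*s)) = ((2*s² - 4) + s)*(1/(2*s)) = ((-4 + 2*s²) + s)*(1/(2*s)) = (-4 + s + 2*s²)*(1/(2*s)) = (-4 + s + 2*s²)/(2*s))
u = -22/10199 (u = 1/((½ + 22 - 2/22) - 486) = 1/((½ + 22 - 2*1/22) - 486) = 1/((½ + 22 - 1/11) - 486) = 1/(493/22 - 486) = 1/(-10199/22) = -22/10199 ≈ -0.0021571)
W = -30575/10199 (W = -3 - 1*(-22/10199) = -3 + 22/10199 = -30575/10199 ≈ -2.9978)
426 + W = 426 - 30575/10199 = 4314199/10199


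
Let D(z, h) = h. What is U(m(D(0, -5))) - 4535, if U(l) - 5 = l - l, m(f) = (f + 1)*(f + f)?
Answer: -4530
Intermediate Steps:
m(f) = 2*f*(1 + f) (m(f) = (1 + f)*(2*f) = 2*f*(1 + f))
U(l) = 5 (U(l) = 5 + (l - l) = 5 + 0 = 5)
U(m(D(0, -5))) - 4535 = 5 - 4535 = -4530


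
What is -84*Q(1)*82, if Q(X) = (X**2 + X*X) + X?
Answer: -20664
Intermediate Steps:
Q(X) = X + 2*X**2 (Q(X) = (X**2 + X**2) + X = 2*X**2 + X = X + 2*X**2)
-84*Q(1)*82 = -84*(1 + 2*1)*82 = -84*(1 + 2)*82 = -84*3*82 = -252*82 = -20664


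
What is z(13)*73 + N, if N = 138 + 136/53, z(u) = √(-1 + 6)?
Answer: 7450/53 + 73*√5 ≈ 303.80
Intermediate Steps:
z(u) = √5
N = 7450/53 (N = 138 + 136*(1/53) = 138 + 136/53 = 7450/53 ≈ 140.57)
z(13)*73 + N = √5*73 + 7450/53 = 73*√5 + 7450/53 = 7450/53 + 73*√5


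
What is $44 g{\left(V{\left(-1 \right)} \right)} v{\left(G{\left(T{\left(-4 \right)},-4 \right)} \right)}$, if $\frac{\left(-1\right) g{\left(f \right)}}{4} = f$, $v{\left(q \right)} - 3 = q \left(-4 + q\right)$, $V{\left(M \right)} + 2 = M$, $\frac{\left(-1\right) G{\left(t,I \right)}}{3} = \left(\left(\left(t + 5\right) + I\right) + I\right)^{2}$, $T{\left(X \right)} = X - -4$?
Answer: $443520$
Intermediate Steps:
$T{\left(X \right)} = 4 + X$ ($T{\left(X \right)} = X + 4 = 4 + X$)
$G{\left(t,I \right)} = - 3 \left(5 + t + 2 I\right)^{2}$ ($G{\left(t,I \right)} = - 3 \left(\left(\left(t + 5\right) + I\right) + I\right)^{2} = - 3 \left(\left(\left(5 + t\right) + I\right) + I\right)^{2} = - 3 \left(\left(5 + I + t\right) + I\right)^{2} = - 3 \left(5 + t + 2 I\right)^{2}$)
$V{\left(M \right)} = -2 + M$
$v{\left(q \right)} = 3 + q \left(-4 + q\right)$
$g{\left(f \right)} = - 4 f$
$44 g{\left(V{\left(-1 \right)} \right)} v{\left(G{\left(T{\left(-4 \right)},-4 \right)} \right)} = 44 \left(- 4 \left(-2 - 1\right)\right) \left(3 + \left(- 3 \left(5 + \left(4 - 4\right) + 2 \left(-4\right)\right)^{2}\right)^{2} - 4 \left(- 3 \left(5 + \left(4 - 4\right) + 2 \left(-4\right)\right)^{2}\right)\right) = 44 \left(\left(-4\right) \left(-3\right)\right) \left(3 + \left(- 3 \left(5 + 0 - 8\right)^{2}\right)^{2} - 4 \left(- 3 \left(5 + 0 - 8\right)^{2}\right)\right) = 44 \cdot 12 \left(3 + \left(- 3 \left(-3\right)^{2}\right)^{2} - 4 \left(- 3 \left(-3\right)^{2}\right)\right) = 528 \left(3 + \left(\left(-3\right) 9\right)^{2} - 4 \left(\left(-3\right) 9\right)\right) = 528 \left(3 + \left(-27\right)^{2} - -108\right) = 528 \left(3 + 729 + 108\right) = 528 \cdot 840 = 443520$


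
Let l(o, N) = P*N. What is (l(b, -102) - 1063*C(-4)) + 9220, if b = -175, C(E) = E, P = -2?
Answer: 13676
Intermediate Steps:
l(o, N) = -2*N
(l(b, -102) - 1063*C(-4)) + 9220 = (-2*(-102) - 1063*(-4)) + 9220 = (204 + 4252) + 9220 = 4456 + 9220 = 13676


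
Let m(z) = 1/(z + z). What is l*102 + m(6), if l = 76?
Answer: 93025/12 ≈ 7752.1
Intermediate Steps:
m(z) = 1/(2*z)
l*102 + m(6) = 76*102 + (½)/6 = 7752 + (½)*(⅙) = 7752 + 1/12 = 93025/12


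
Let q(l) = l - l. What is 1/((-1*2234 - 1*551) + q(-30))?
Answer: -1/2785 ≈ -0.00035907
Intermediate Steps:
q(l) = 0
1/((-1*2234 - 1*551) + q(-30)) = 1/((-1*2234 - 1*551) + 0) = 1/((-2234 - 551) + 0) = 1/(-2785 + 0) = 1/(-2785) = -1/2785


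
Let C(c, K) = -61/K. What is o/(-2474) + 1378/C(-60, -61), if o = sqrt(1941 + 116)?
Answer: 1378 - 11*sqrt(17)/2474 ≈ 1378.0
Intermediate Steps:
o = 11*sqrt(17) (o = sqrt(2057) = 11*sqrt(17) ≈ 45.354)
o/(-2474) + 1378/C(-60, -61) = (11*sqrt(17))/(-2474) + 1378/((-61/(-61))) = (11*sqrt(17))*(-1/2474) + 1378/((-61*(-1/61))) = -11*sqrt(17)/2474 + 1378/1 = -11*sqrt(17)/2474 + 1378*1 = -11*sqrt(17)/2474 + 1378 = 1378 - 11*sqrt(17)/2474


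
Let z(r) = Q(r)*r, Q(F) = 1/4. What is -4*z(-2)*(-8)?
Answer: -16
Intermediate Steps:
Q(F) = ¼
z(r) = r/4
-4*z(-2)*(-8) = -(-2)*(-8) = -4*(-½)*(-8) = 2*(-8) = -16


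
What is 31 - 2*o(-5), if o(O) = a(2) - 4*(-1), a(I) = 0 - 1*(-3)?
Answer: 17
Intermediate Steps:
a(I) = 3 (a(I) = 0 + 3 = 3)
o(O) = 7 (o(O) = 3 - 4*(-1) = 3 + 4 = 7)
31 - 2*o(-5) = 31 - 2*7 = 31 - 14 = 17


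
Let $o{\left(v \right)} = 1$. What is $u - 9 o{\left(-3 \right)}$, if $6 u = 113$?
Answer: $\frac{59}{6} \approx 9.8333$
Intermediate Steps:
$u = \frac{113}{6}$ ($u = \frac{1}{6} \cdot 113 = \frac{113}{6} \approx 18.833$)
$u - 9 o{\left(-3 \right)} = \frac{113}{6} - 9 = \frac{59}{6}$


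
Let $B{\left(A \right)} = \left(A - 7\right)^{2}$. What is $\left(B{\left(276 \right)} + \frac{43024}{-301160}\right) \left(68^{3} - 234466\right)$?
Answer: $\frac{217829340528122}{37645} \approx 5.7864 \cdot 10^{9}$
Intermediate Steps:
$B{\left(A \right)} = \left(-7 + A\right)^{2}$
$\left(B{\left(276 \right)} + \frac{43024}{-301160}\right) \left(68^{3} - 234466\right) = \left(\left(-7 + 276\right)^{2} + \frac{43024}{-301160}\right) \left(68^{3} - 234466\right) = \left(269^{2} + 43024 \left(- \frac{1}{301160}\right)\right) \left(314432 - 234466\right) = \left(72361 - \frac{5378}{37645}\right) 79966 = \frac{2724024467}{37645} \cdot 79966 = \frac{217829340528122}{37645}$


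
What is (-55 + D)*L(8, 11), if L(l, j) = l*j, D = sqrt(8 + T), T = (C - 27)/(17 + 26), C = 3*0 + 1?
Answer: -4840 + 88*sqrt(13674)/43 ≈ -4600.7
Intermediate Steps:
C = 1 (C = 0 + 1 = 1)
T = -26/43 (T = (1 - 27)/(17 + 26) = -26/43 ≈ -0.60465)
D = sqrt(13674)/43 (D = sqrt(8 - 26/43) = sqrt(318/43) = sqrt(13674)/43 ≈ 2.7194)
L(l, j) = j*l
(-55 + D)*L(8, 11) = (-55 + sqrt(13674)/43)*(11*8) = (-55 + sqrt(13674)/43)*88 = -4840 + 88*sqrt(13674)/43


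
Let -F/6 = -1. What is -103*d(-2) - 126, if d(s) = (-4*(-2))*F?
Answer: -5070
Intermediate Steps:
F = 6 (F = -6*(-1) = 6)
d(s) = 48 (d(s) = -4*(-2)*6 = 8*6 = 48)
-103*d(-2) - 126 = -103*48 - 126 = -4944 - 126 = -5070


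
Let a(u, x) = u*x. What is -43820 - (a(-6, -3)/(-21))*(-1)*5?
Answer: -306770/7 ≈ -43824.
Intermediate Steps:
-43820 - (a(-6, -3)/(-21))*(-1)*5 = -43820 - (-6*(-3)/(-21))*(-1)*5 = -43820 - (18*(-1/21))*(-1)*5 = -43820 - (-6/7*(-1))*5 = -43820 - 6*5/7 = -43820 - 1*30/7 = -43820 - 30/7 = -306770/7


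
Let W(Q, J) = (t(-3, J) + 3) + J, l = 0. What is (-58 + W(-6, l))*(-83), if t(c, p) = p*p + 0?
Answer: 4565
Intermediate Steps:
t(c, p) = p² (t(c, p) = p² + 0 = p²)
W(Q, J) = 3 + J + J² (W(Q, J) = (J² + 3) + J = (3 + J²) + J = 3 + J + J²)
(-58 + W(-6, l))*(-83) = (-58 + (3 + 0 + 0²))*(-83) = (-58 + (3 + 0 + 0))*(-83) = (-58 + 3)*(-83) = -55*(-83) = 4565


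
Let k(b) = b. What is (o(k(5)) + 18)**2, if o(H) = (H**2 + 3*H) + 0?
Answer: 3364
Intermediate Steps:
o(H) = H**2 + 3*H
(o(k(5)) + 18)**2 = (5*(3 + 5) + 18)**2 = (5*8 + 18)**2 = (40 + 18)**2 = 58**2 = 3364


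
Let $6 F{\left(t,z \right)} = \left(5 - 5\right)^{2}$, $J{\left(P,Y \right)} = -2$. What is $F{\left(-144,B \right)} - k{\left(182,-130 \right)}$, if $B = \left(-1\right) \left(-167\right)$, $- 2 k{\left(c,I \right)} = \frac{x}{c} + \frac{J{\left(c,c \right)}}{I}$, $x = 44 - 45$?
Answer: $\frac{9}{1820} \approx 0.0049451$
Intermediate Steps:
$x = -1$
$k{\left(c,I \right)} = \frac{1}{I} + \frac{1}{2 c}$ ($k{\left(c,I \right)} = - \frac{- \frac{1}{c} - \frac{2}{I}}{2} = \frac{1}{I} + \frac{1}{2 c}$)
$B = 167$
$F{\left(t,z \right)} = 0$ ($F{\left(t,z \right)} = \frac{\left(5 - 5\right)^{2}}{6} = \frac{0^{2}}{6} = \frac{1}{6} \cdot 0 = 0$)
$F{\left(-144,B \right)} - k{\left(182,-130 \right)} = 0 - \frac{182 + \frac{1}{2} \left(-130\right)}{\left(-130\right) 182} = 0 - \left(- \frac{1}{130}\right) \frac{1}{182} \left(182 - 65\right) = 0 - \left(- \frac{1}{130}\right) \frac{1}{182} \cdot 117 = 0 - - \frac{9}{1820} = 0 + \frac{9}{1820} = \frac{9}{1820}$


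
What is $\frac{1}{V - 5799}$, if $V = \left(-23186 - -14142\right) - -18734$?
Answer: $\frac{1}{3891} \approx 0.000257$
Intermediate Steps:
$V = 9690$ ($V = \left(-23186 + 14142\right) + 18734 = -9044 + 18734 = 9690$)
$\frac{1}{V - 5799} = \frac{1}{9690 - 5799} = \frac{1}{3891}$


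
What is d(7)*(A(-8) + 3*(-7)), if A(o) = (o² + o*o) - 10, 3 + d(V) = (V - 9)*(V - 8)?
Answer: -97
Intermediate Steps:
d(V) = -3 + (-9 + V)*(-8 + V) (d(V) = -3 + (V - 9)*(V - 8) = -3 + (-9 + V)*(-8 + V))
A(o) = -10 + 2*o² (A(o) = (o² + o²) - 10 = 2*o² - 10 = -10 + 2*o²)
d(7)*(A(-8) + 3*(-7)) = (69 + 7² - 17*7)*((-10 + 2*(-8)²) + 3*(-7)) = (69 + 49 - 119)*((-10 + 2*64) - 21) = -((-10 + 128) - 21) = -(118 - 21) = -1*97 = -97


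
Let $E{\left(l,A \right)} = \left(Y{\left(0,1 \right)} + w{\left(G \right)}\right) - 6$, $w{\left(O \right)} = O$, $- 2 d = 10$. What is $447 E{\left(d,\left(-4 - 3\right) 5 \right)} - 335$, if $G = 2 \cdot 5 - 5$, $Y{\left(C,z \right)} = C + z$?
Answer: $-335$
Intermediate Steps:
$d = -5$ ($d = \left(- \frac{1}{2}\right) 10 = -5$)
$G = 5$ ($G = 10 - 5 = 5$)
$E{\left(l,A \right)} = 0$ ($E{\left(l,A \right)} = \left(\left(0 + 1\right) + 5\right) - 6 = \left(1 + 5\right) - 6 = 6 - 6 = 0$)
$447 E{\left(d,\left(-4 - 3\right) 5 \right)} - 335 = 447 \cdot 0 - 335 = 0 - 335 = -335$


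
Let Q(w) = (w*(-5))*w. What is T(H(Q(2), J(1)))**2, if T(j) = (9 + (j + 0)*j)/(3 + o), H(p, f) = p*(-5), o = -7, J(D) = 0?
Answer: 100180081/16 ≈ 6.2613e+6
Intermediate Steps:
Q(w) = -5*w**2 (Q(w) = (-5*w)*w = -5*w**2)
H(p, f) = -5*p
T(j) = -9/4 - j**2/4 (T(j) = (9 + (j + 0)*j)/(3 - 7) = (9 + j*j)/(-4) = (9 + j**2)*(-1/4) = -9/4 - j**2/4)
T(H(Q(2), J(1)))**2 = (-9/4 - (-(-25)*2**2)**2/4)**2 = (-9/4 - (-(-25)*4)**2/4)**2 = (-9/4 - (-5*(-20))**2/4)**2 = (-9/4 - 1/4*100**2)**2 = (-9/4 - 1/4*10000)**2 = (-9/4 - 2500)**2 = (-10009/4)**2 = 100180081/16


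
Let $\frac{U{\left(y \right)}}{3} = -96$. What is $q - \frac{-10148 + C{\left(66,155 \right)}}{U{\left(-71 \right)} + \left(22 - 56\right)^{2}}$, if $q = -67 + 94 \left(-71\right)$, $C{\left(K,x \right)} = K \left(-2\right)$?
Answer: $- \frac{1460227}{217} \approx -6729.2$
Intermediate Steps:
$U{\left(y \right)} = -288$ ($U{\left(y \right)} = 3 \left(-96\right) = -288$)
$C{\left(K,x \right)} = - 2 K$
$q = -6741$ ($q = -67 - 6674 = -6741$)
$q - \frac{-10148 + C{\left(66,155 \right)}}{U{\left(-71 \right)} + \left(22 - 56\right)^{2}} = -6741 - \frac{-10148 - 132}{-288 + \left(22 - 56\right)^{2}} = -6741 - \frac{-10148 - 132}{-288 + \left(-34\right)^{2}} = -6741 - - \frac{10280}{-288 + 1156} = -6741 - - \frac{10280}{868} = -6741 - \left(-10280\right) \frac{1}{868} = -6741 - - \frac{2570}{217} = -6741 + \frac{2570}{217} = - \frac{1460227}{217}$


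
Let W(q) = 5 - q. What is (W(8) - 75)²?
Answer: 6084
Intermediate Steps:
(W(8) - 75)² = ((5 - 1*8) - 75)² = ((5 - 8) - 75)² = (-3 - 75)² = (-78)² = 6084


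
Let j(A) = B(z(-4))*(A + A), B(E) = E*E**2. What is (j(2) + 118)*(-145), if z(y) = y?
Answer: 20010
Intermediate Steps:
B(E) = E**3
j(A) = -128*A (j(A) = (-4)**3*(A + A) = -128*A)
(j(2) + 118)*(-145) = (-128*2 + 118)*(-145) = (-256 + 118)*(-145) = -138*(-145) = 20010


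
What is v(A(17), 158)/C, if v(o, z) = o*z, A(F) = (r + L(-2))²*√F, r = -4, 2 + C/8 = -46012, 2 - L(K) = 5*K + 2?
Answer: -237*√17/15338 ≈ -0.063709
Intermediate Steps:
L(K) = -5*K (L(K) = 2 - (5*K + 2) = 2 - (2 + 5*K) = 2 + (-2 - 5*K) = -5*K)
C = -368112 (C = -16 + 8*(-46012) = -16 - 368096 = -368112)
A(F) = 36*√F (A(F) = (-4 - 5*(-2))²*√F = (-4 + 10)²*√F = 6²*√F = 36*√F)
v(A(17), 158)/C = ((36*√17)*158)/(-368112) = (5688*√17)*(-1/368112) = -237*√17/15338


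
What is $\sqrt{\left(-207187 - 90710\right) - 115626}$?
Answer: $3 i \sqrt{45947} \approx 643.06 i$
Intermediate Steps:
$\sqrt{\left(-207187 - 90710\right) - 115626} = \sqrt{-297897 - 115626} = \sqrt{-413523} = 3 i \sqrt{45947}$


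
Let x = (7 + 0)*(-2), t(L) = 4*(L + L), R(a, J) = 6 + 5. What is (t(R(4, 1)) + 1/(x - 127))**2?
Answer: 153933649/19881 ≈ 7742.8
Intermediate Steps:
R(a, J) = 11
t(L) = 8*L (t(L) = 4*(2*L) = 8*L)
x = -14 (x = 7*(-2) = -14)
(t(R(4, 1)) + 1/(x - 127))**2 = (8*11 + 1/(-14 - 127))**2 = (88 + 1/(-141))**2 = (88 - 1/141)**2 = (12407/141)**2 = 153933649/19881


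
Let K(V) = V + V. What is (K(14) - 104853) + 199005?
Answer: 94180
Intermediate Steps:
K(V) = 2*V
(K(14) - 104853) + 199005 = (2*14 - 104853) + 199005 = (28 - 104853) + 199005 = -104825 + 199005 = 94180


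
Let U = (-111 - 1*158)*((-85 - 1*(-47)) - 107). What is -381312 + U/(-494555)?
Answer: -37715959033/98911 ≈ -3.8131e+5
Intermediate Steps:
U = 39005 (U = (-111 - 158)*((-85 + 47) - 107) = -269*(-38 - 107) = -269*(-145) = 39005)
-381312 + U/(-494555) = -381312 + 39005/(-494555) = -381312 + 39005*(-1/494555) = -381312 - 7801/98911 = -37715959033/98911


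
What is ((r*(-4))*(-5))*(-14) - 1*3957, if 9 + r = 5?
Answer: -2837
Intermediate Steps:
r = -4 (r = -9 + 5 = -4)
((r*(-4))*(-5))*(-14) - 1*3957 = (-4*(-4)*(-5))*(-14) - 1*3957 = (16*(-5))*(-14) - 3957 = -80*(-14) - 3957 = 1120 - 3957 = -2837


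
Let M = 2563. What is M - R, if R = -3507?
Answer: 6070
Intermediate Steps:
M - R = 2563 - 1*(-3507) = 2563 + 3507 = 6070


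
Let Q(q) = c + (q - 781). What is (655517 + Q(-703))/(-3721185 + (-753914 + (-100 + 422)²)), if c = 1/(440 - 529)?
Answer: -58208936/389055935 ≈ -0.14962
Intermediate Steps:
c = -1/89 (c = 1/(-89) = -1/89 ≈ -0.011236)
Q(q) = -69510/89 + q (Q(q) = -1/89 + (q - 781) = -1/89 + (-781 + q) = -69510/89 + q)
(655517 + Q(-703))/(-3721185 + (-753914 + (-100 + 422)²)) = (655517 + (-69510/89 - 703))/(-3721185 + (-753914 + (-100 + 422)²)) = (655517 - 132077/89)/(-3721185 + (-753914 + 322²)) = 58208936/(89*(-3721185 + (-753914 + 103684))) = 58208936/(89*(-3721185 - 650230)) = (58208936/89)/(-4371415) = (58208936/89)*(-1/4371415) = -58208936/389055935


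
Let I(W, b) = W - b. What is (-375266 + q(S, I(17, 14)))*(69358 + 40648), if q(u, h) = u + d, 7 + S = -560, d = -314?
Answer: -41378426882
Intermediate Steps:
S = -567 (S = -7 - 560 = -567)
q(u, h) = -314 + u (q(u, h) = u - 314 = -314 + u)
(-375266 + q(S, I(17, 14)))*(69358 + 40648) = (-375266 + (-314 - 567))*(69358 + 40648) = (-375266 - 881)*110006 = -376147*110006 = -41378426882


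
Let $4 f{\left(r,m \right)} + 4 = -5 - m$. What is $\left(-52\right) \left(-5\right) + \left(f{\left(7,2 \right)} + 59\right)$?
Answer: $\frac{1265}{4} \approx 316.25$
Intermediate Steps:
$f{\left(r,m \right)} = - \frac{9}{4} - \frac{m}{4}$ ($f{\left(r,m \right)} = -1 + \frac{-5 - m}{4} = -1 - \left(\frac{5}{4} + \frac{m}{4}\right) = - \frac{9}{4} - \frac{m}{4}$)
$\left(-52\right) \left(-5\right) + \left(f{\left(7,2 \right)} + 59\right) = \left(-52\right) \left(-5\right) + \left(\left(- \frac{9}{4} - \frac{1}{2}\right) + 59\right) = 260 + \left(\left(- \frac{9}{4} - \frac{1}{2}\right) + 59\right) = 260 + \left(- \frac{11}{4} + 59\right) = 260 + \frac{225}{4} = \frac{1265}{4}$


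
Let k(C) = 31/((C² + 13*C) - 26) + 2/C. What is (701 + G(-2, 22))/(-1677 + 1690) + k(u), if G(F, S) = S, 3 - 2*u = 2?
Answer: 58063/1001 ≈ 58.005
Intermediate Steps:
u = ½ (u = 3/2 - ½*2 = 3/2 - 1 = ½ ≈ 0.50000)
k(C) = 2/C + 31/(-26 + C² + 13*C) (k(C) = 31/(-26 + C² + 13*C) + 2/C = 2/C + 31/(-26 + C² + 13*C))
(701 + G(-2, 22))/(-1677 + 1690) + k(u) = (701 + 22)/(-1677 + 1690) + (-52 + 2*(½)² + 57*(½))/((½)*(-26 + (½)² + 13*(½))) = 723/13 + 2*(-52 + 2*(¼) + 57/2)/(-26 + ¼ + 13/2) = 723*(1/13) + 2*(-52 + ½ + 57/2)/(-77/4) = 723/13 + 2*(-4/77)*(-23) = 723/13 + 184/77 = 58063/1001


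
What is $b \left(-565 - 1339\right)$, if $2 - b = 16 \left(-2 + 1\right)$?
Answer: $-34272$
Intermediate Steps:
$b = 18$ ($b = 2 - 16 \left(-2 + 1\right) = 2 - 16 \left(-1\right) = 2 - -16 = 2 + 16 = 18$)
$b \left(-565 - 1339\right) = 18 \left(-565 - 1339\right) = 18 \left(-1904\right) = -34272$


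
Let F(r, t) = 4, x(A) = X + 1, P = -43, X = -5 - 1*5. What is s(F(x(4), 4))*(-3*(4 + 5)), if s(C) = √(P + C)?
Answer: -27*I*√39 ≈ -168.61*I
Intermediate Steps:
X = -10 (X = -5 - 5 = -10)
x(A) = -9 (x(A) = -10 + 1 = -9)
s(C) = √(-43 + C)
s(F(x(4), 4))*(-3*(4 + 5)) = √(-43 + 4)*(-3*(4 + 5)) = √(-39)*(-3*9) = (I*√39)*(-27) = -27*I*√39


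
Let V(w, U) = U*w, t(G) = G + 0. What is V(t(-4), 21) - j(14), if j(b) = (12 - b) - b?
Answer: -68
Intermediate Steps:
t(G) = G
j(b) = 12 - 2*b
V(t(-4), 21) - j(14) = 21*(-4) - (12 - 2*14) = -84 - (12 - 28) = -84 - 1*(-16) = -84 + 16 = -68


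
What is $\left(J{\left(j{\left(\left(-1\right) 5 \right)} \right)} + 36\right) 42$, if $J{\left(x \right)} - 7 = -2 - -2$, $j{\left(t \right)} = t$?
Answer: $1806$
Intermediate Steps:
$J{\left(x \right)} = 7$ ($J{\left(x \right)} = 7 - 0 = 7 + \left(-2 + 2\right) = 7 + 0 = 7$)
$\left(J{\left(j{\left(\left(-1\right) 5 \right)} \right)} + 36\right) 42 = \left(7 + 36\right) 42 = 43 \cdot 42 = 1806$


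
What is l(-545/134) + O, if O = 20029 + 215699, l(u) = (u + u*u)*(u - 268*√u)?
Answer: 567064006437/2406104 - 223995*I*√73030/8978 ≈ 2.3568e+5 - 6742.3*I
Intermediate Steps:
l(u) = (u + u²)*(u - 268*√u)
O = 235728
l(-545/134) + O = ((-545/134)² + (-545/134)³ - 268*(-545*I*√73030/17956) - 268*297025*I*√73030/2406104) + 235728 = ((-545*1/134)² + (-545*1/134)³ - 268*(-545*I*√73030/17956) - 268*297025*I*√73030/2406104) + 235728 = ((-545/134)² + (-545/134)³ - (-545)*I*√73030/67 - 297025*I*√73030/8978) + 235728 = (297025/17956 - 161878625/2406104 - (-545)*I*√73030/67 - 297025*I*√73030/8978) + 235728 = (297025/17956 - 161878625/2406104 + 545*I*√73030/67 - 297025*I*√73030/8978) + 235728 = (-122077275/2406104 - 223995*I*√73030/8978) + 235728 = 567064006437/2406104 - 223995*I*√73030/8978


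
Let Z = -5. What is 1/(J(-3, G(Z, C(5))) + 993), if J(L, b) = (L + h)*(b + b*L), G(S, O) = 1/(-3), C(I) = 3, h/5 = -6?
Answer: 1/971 ≈ 0.0010299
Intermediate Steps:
h = -30 (h = 5*(-6) = -30)
G(S, O) = -⅓
J(L, b) = (-30 + L)*(b + L*b) (J(L, b) = (L - 30)*(b + b*L) = (-30 + L)*(b + L*b))
1/(J(-3, G(Z, C(5))) + 993) = 1/(-(-30 + (-3)² - 29*(-3))/3 + 993) = 1/(-(-30 + 9 + 87)/3 + 993) = 1/(-⅓*66 + 993) = 1/(-22 + 993) = 1/971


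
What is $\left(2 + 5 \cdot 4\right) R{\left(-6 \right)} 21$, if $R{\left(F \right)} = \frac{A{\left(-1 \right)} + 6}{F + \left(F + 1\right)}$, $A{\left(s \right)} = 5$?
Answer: $-462$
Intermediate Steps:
$R{\left(F \right)} = \frac{11}{1 + 2 F}$ ($R{\left(F \right)} = \frac{5 + 6}{F + \left(F + 1\right)} = \frac{11}{F + \left(1 + F\right)} = \frac{11}{1 + 2 F}$)
$\left(2 + 5 \cdot 4\right) R{\left(-6 \right)} 21 = \left(2 + 5 \cdot 4\right) \frac{11}{1 + 2 \left(-6\right)} 21 = \left(2 + 20\right) \frac{11}{1 - 12} \cdot 21 = 22 \frac{11}{-11} \cdot 21 = 22 \cdot 11 \left(- \frac{1}{11}\right) 21 = 22 \left(-1\right) 21 = \left(-22\right) 21 = -462$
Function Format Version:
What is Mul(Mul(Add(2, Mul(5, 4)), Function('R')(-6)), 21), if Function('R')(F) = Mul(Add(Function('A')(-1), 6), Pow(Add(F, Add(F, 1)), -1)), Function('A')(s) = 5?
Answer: -462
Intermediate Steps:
Function('R')(F) = Mul(11, Pow(Add(1, Mul(2, F)), -1)) (Function('R')(F) = Mul(Add(5, 6), Pow(Add(F, Add(F, 1)), -1)) = Mul(11, Pow(Add(F, Add(1, F)), -1)) = Mul(11, Pow(Add(1, Mul(2, F)), -1)))
Mul(Mul(Add(2, Mul(5, 4)), Function('R')(-6)), 21) = Mul(Mul(Add(2, Mul(5, 4)), Mul(11, Pow(Add(1, Mul(2, -6)), -1))), 21) = Mul(Mul(Add(2, 20), Mul(11, Pow(Add(1, -12), -1))), 21) = Mul(Mul(22, Mul(11, Pow(-11, -1))), 21) = Mul(Mul(22, Mul(11, Rational(-1, 11))), 21) = Mul(Mul(22, -1), 21) = Mul(-22, 21) = -462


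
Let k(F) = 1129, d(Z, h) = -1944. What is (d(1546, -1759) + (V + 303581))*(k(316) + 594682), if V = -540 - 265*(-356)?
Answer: 235605714407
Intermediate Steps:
V = 93800 (V = -540 + 94340 = 93800)
(d(1546, -1759) + (V + 303581))*(k(316) + 594682) = (-1944 + (93800 + 303581))*(1129 + 594682) = (-1944 + 397381)*595811 = 395437*595811 = 235605714407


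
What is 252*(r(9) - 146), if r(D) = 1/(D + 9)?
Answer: -36778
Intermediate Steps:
r(D) = 1/(9 + D)
252*(r(9) - 146) = 252*(1/(9 + 9) - 146) = 252*(1/18 - 146) = 252*(-2627/18) = -36778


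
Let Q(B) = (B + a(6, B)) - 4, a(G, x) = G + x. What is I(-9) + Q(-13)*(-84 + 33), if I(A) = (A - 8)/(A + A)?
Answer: 22049/18 ≈ 1224.9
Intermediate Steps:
I(A) = (-8 + A)/(2*A) (I(A) = (-8 + A)/((2*A)) = (-8 + A)*(1/(2*A)) = (-8 + A)/(2*A))
Q(B) = 2 + 2*B (Q(B) = (B + (6 + B)) - 4 = (6 + 2*B) - 4 = 2 + 2*B)
I(-9) + Q(-13)*(-84 + 33) = (1/2)*(-8 - 9)/(-9) + (2 + 2*(-13))*(-84 + 33) = (1/2)*(-1/9)*(-17) + (2 - 26)*(-51) = 17/18 - 24*(-51) = 17/18 + 1224 = 22049/18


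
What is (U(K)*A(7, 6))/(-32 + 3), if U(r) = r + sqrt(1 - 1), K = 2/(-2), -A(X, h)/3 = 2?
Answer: -6/29 ≈ -0.20690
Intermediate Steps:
A(X, h) = -6 (A(X, h) = -3*2 = -6)
K = -1 (K = 2*(-1/2) = -1)
U(r) = r (U(r) = r + sqrt(0) = r + 0 = r)
(U(K)*A(7, 6))/(-32 + 3) = (-1*(-6))/(-32 + 3) = 6/(-29) = 6*(-1/29) = -6/29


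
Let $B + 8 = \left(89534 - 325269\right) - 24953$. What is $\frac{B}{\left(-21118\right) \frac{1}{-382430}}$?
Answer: $- \frac{49848985640}{10559} \approx -4.721 \cdot 10^{6}$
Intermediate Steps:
$B = -260696$ ($B = -8 + \left(\left(89534 - 325269\right) - 24953\right) = -8 - 260688 = -260696$)
$\frac{B}{\left(-21118\right) \frac{1}{-382430}} = - \frac{260696}{\left(-21118\right) \frac{1}{-382430}} = - \frac{260696}{\left(-21118\right) \left(- \frac{1}{382430}\right)} = - \frac{260696}{\frac{10559}{191215}} = \left(-260696\right) \frac{191215}{10559} = - \frac{49848985640}{10559}$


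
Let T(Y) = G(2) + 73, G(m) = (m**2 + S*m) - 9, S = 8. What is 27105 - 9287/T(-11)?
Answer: 2267533/84 ≈ 26994.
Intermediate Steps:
G(m) = -9 + m**2 + 8*m (G(m) = (m**2 + 8*m) - 9 = -9 + m**2 + 8*m)
T(Y) = 84 (T(Y) = (-9 + 2**2 + 8*2) + 73 = (-9 + 4 + 16) + 73 = 11 + 73 = 84)
27105 - 9287/T(-11) = 27105 - 9287/84 = 2267533/84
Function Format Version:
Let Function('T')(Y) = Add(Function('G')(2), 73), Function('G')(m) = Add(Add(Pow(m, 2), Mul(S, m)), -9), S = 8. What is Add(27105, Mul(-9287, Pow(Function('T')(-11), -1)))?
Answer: Rational(2267533, 84) ≈ 26994.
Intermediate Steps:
Function('G')(m) = Add(-9, Pow(m, 2), Mul(8, m)) (Function('G')(m) = Add(Add(Pow(m, 2), Mul(8, m)), -9) = Add(-9, Pow(m, 2), Mul(8, m)))
Function('T')(Y) = 84 (Function('T')(Y) = Add(Add(-9, Pow(2, 2), Mul(8, 2)), 73) = Add(Add(-9, 4, 16), 73) = Add(11, 73) = 84)
Add(27105, Mul(-9287, Pow(Function('T')(-11), -1))) = Add(27105, Mul(-9287, Pow(84, -1))) = Add(27105, Mul(-9287, Rational(1, 84))) = Add(27105, Rational(-9287, 84)) = Rational(2267533, 84)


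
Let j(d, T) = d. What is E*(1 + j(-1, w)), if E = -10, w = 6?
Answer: 0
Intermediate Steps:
E*(1 + j(-1, w)) = -10*(1 - 1) = -10*0 = 0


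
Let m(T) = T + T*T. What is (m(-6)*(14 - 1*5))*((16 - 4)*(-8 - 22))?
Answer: -97200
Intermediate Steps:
m(T) = T + T²
(m(-6)*(14 - 1*5))*((16 - 4)*(-8 - 22)) = ((-6*(1 - 6))*(14 - 1*5))*((16 - 4)*(-8 - 22)) = ((-6*(-5))*(14 - 5))*(12*(-30)) = (30*9)*(-360) = 270*(-360) = -97200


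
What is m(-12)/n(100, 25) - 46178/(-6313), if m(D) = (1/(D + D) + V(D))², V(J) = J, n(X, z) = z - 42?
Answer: -4417241/3636288 ≈ -1.2148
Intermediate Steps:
n(X, z) = -42 + z
m(D) = (D + 1/(2*D))² (m(D) = (1/(D + D) + D)² = (1/(2*D) + D)² = (D + 1/(2*D))²)
m(-12)/n(100, 25) - 46178/(-6313) = ((¼)*(1 + 2*(-12)²)²/(-12)²)/(-42 + 25) - 46178/(-6313) = ((¼)*(1/144)*(1 + 2*144)²)/(-17) - 46178*(-1/6313) = ((¼)*(1/144)*(1 + 288)²)*(-1/17) + 46178/6313 = ((¼)*(1/144)*289²)*(-1/17) + 46178/6313 = ((¼)*(1/144)*83521)*(-1/17) + 46178/6313 = (83521/576)*(-1/17) + 46178/6313 = -4913/576 + 46178/6313 = -4417241/3636288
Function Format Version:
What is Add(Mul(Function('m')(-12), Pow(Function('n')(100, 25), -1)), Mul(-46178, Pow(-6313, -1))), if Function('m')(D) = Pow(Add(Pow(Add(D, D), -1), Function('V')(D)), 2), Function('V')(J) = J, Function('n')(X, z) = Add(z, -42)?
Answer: Rational(-4417241, 3636288) ≈ -1.2148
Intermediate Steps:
Function('n')(X, z) = Add(-42, z)
Function('m')(D) = Pow(Add(D, Mul(Rational(1, 2), Pow(D, -1))), 2) (Function('m')(D) = Pow(Add(Pow(Add(D, D), -1), D), 2) = Pow(Add(Pow(Mul(2, D), -1), D), 2) = Pow(Add(Mul(Rational(1, 2), Pow(D, -1)), D), 2) = Pow(Add(D, Mul(Rational(1, 2), Pow(D, -1))), 2))
Add(Mul(Function('m')(-12), Pow(Function('n')(100, 25), -1)), Mul(-46178, Pow(-6313, -1))) = Add(Mul(Mul(Rational(1, 4), Pow(-12, -2), Pow(Add(1, Mul(2, Pow(-12, 2))), 2)), Pow(Add(-42, 25), -1)), Mul(-46178, Pow(-6313, -1))) = Add(Mul(Mul(Rational(1, 4), Rational(1, 144), Pow(Add(1, Mul(2, 144)), 2)), Pow(-17, -1)), Mul(-46178, Rational(-1, 6313))) = Add(Mul(Mul(Rational(1, 4), Rational(1, 144), Pow(Add(1, 288), 2)), Rational(-1, 17)), Rational(46178, 6313)) = Add(Mul(Mul(Rational(1, 4), Rational(1, 144), Pow(289, 2)), Rational(-1, 17)), Rational(46178, 6313)) = Add(Mul(Mul(Rational(1, 4), Rational(1, 144), 83521), Rational(-1, 17)), Rational(46178, 6313)) = Add(Mul(Rational(83521, 576), Rational(-1, 17)), Rational(46178, 6313)) = Add(Rational(-4913, 576), Rational(46178, 6313)) = Rational(-4417241, 3636288)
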